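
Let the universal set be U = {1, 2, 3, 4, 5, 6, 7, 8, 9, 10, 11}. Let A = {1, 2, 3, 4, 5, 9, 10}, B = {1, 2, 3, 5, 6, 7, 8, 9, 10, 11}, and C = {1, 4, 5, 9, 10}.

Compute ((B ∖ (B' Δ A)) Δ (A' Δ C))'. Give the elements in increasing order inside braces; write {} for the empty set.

{2, 3, 6, 7, 8, 11}

B' = {4}
B' Δ A = {1, 2, 3, 5, 9, 10}
B ∖ (B' Δ A) = {6, 7, 8, 11}
A' = {6, 7, 8, 11}
A' Δ C = {1, 4, 5, 6, 7, 8, 9, 10, 11}
(B ∖ (B' Δ A)) Δ (A' Δ C) = {1, 4, 5, 9, 10}
((B ∖ (B' Δ A)) Δ (A' Δ C))' = {2, 3, 6, 7, 8, 11}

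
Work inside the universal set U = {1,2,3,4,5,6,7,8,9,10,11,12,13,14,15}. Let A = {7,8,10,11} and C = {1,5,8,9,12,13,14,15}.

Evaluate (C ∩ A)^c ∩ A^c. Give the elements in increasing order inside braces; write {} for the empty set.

{1,2,3,4,5,6,9,12,13,14,15}

C ∩ A = {8}
(C ∩ A)^c = {1,2,3,4,5,6,7,9,10,11,12,13,14,15}
A^c = {1,2,3,4,5,6,9,12,13,14,15}
(C ∩ A)^c ∩ A^c = {1,2,3,4,5,6,9,12,13,14,15}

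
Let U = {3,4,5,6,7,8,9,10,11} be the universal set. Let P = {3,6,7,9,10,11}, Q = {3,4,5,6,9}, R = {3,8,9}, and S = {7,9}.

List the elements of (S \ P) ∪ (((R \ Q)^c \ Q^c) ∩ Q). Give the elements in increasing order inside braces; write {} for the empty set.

{3,4,5,6,9}

S \ P = {}
R \ Q = {8}
(R \ Q)^c = {3,4,5,6,7,9,10,11}
Q^c = {7,8,10,11}
(R \ Q)^c \ Q^c = {3,4,5,6,9}
((R \ Q)^c \ Q^c) ∩ Q = {3,4,5,6,9}
(S \ P) ∪ (((R \ Q)^c \ Q^c) ∩ Q) = {3,4,5,6,9}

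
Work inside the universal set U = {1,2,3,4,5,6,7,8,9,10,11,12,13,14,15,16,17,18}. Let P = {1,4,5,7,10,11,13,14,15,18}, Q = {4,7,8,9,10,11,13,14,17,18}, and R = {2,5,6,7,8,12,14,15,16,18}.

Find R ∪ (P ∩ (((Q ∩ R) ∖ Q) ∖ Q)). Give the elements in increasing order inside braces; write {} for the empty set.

{2,5,6,7,8,12,14,15,16,18}

Q ∩ R = {7,8,14,18}
(Q ∩ R) ∖ Q = {}
((Q ∩ R) ∖ Q) ∖ Q = {}
P ∩ (((Q ∩ R) ∖ Q) ∖ Q) = {}
R ∪ (P ∩ (((Q ∩ R) ∖ Q) ∖ Q)) = {2,5,6,7,8,12,14,15,16,18}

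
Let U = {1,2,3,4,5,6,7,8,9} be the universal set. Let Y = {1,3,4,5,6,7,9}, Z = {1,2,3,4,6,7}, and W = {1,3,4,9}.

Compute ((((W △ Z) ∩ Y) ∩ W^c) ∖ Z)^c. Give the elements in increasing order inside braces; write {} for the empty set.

{1,2,3,4,5,6,7,8,9}

W △ Z = {2,6,7,9}
(W △ Z) ∩ Y = {6,7,9}
W^c = {2,5,6,7,8}
((W △ Z) ∩ Y) ∩ W^c = {6,7}
(((W △ Z) ∩ Y) ∩ W^c) ∖ Z = {}
((((W △ Z) ∩ Y) ∩ W^c) ∖ Z)^c = {1,2,3,4,5,6,7,8,9}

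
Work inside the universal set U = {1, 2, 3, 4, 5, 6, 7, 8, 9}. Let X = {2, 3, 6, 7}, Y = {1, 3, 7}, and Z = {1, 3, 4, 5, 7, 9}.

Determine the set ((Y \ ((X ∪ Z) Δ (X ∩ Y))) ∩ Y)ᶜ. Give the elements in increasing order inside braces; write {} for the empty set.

{1, 2, 4, 5, 6, 8, 9}

X ∪ Z = {1, 2, 3, 4, 5, 6, 7, 9}
X ∩ Y = {3, 7}
(X ∪ Z) Δ (X ∩ Y) = {1, 2, 4, 5, 6, 9}
Y \ ((X ∪ Z) Δ (X ∩ Y)) = {3, 7}
(Y \ ((X ∪ Z) Δ (X ∩ Y))) ∩ Y = {3, 7}
((Y \ ((X ∪ Z) Δ (X ∩ Y))) ∩ Y)ᶜ = {1, 2, 4, 5, 6, 8, 9}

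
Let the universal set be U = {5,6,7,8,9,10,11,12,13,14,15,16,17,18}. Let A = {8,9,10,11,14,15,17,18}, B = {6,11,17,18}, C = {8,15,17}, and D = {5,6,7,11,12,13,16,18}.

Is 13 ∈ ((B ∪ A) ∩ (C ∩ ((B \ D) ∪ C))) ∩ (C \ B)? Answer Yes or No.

13 ∉ B and 13 ∉ A, so 13 ∉ B ∪ A
13 ∉ B and 13 ∈ D, so 13 ∉ B \ D
13 ∉ (B \ D) and 13 ∉ C, so 13 ∉ (B \ D) ∪ C
13 ∉ C and 13 ∉ ((B \ D) ∪ C), so 13 ∉ C ∩ ((B \ D) ∪ C)
13 ∉ (B ∪ A) and 13 ∉ (C ∩ ((B \ D) ∪ C)), so 13 ∉ (B ∪ A) ∩ (C ∩ ((B \ D) ∪ C))
13 ∉ C and 13 ∉ B, so 13 ∉ C \ B
13 ∉ ((B ∪ A) ∩ (C ∩ ((B \ D) ∪ C))) and 13 ∉ (C \ B), so 13 ∉ ((B ∪ A) ∩ (C ∩ ((B \ D) ∪ C))) ∩ (C \ B)

No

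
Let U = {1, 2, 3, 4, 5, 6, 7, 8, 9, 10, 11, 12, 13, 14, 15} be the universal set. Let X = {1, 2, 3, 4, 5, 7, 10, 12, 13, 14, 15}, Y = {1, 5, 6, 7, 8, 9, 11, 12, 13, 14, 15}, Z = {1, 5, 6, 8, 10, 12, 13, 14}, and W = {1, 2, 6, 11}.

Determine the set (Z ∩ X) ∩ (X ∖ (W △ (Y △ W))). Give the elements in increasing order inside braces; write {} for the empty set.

{10}

Z ∩ X = {1, 5, 10, 12, 13, 14}
Y △ W = {2, 5, 7, 8, 9, 12, 13, 14, 15}
W △ (Y △ W) = {1, 5, 6, 7, 8, 9, 11, 12, 13, 14, 15}
X ∖ (W △ (Y △ W)) = {2, 3, 4, 10}
(Z ∩ X) ∩ (X ∖ (W △ (Y △ W))) = {10}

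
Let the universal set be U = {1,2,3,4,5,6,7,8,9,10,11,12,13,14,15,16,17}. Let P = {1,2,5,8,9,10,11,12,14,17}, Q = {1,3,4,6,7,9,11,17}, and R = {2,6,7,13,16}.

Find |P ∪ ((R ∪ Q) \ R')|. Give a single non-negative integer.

14

R ∪ Q = {1,2,3,4,6,7,9,11,13,16,17}
R' = {1,3,4,5,8,9,10,11,12,14,15,17}
(R ∪ Q) \ R' = {2,6,7,13,16}
P ∪ ((R ∪ Q) \ R') = {1,2,5,6,7,8,9,10,11,12,13,14,16,17}
|P ∪ ((R ∪ Q) \ R')| = 14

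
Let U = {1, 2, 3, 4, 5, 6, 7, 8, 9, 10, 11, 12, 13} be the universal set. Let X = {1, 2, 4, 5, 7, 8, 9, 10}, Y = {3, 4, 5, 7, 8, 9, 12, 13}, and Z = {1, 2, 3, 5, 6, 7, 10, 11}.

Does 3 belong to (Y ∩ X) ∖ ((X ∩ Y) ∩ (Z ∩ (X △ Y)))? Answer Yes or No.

3 ∈ Y and 3 ∉ X, so 3 ∉ Y ∩ X
3 ∉ X and 3 ∈ Y, so 3 ∉ X ∩ Y
3 ∉ X and 3 ∈ Y, so 3 ∈ X △ Y
3 ∈ Z and 3 ∈ (X △ Y), so 3 ∈ Z ∩ (X △ Y)
3 ∉ (X ∩ Y) and 3 ∈ (Z ∩ (X △ Y)), so 3 ∉ (X ∩ Y) ∩ (Z ∩ (X △ Y))
3 ∉ (Y ∩ X) and 3 ∉ ((X ∩ Y) ∩ (Z ∩ (X △ Y))), so 3 ∉ (Y ∩ X) ∖ ((X ∩ Y) ∩ (Z ∩ (X △ Y)))

No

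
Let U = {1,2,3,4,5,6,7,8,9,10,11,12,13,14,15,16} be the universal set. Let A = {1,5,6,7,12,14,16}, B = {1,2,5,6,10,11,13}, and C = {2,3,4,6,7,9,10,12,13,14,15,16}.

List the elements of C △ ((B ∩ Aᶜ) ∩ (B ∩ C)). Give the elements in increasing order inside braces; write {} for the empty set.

{3,4,6,7,9,12,14,15,16}

Aᶜ = {2,3,4,8,9,10,11,13,15}
B ∩ Aᶜ = {2,10,11,13}
B ∩ C = {2,6,10,13}
(B ∩ Aᶜ) ∩ (B ∩ C) = {2,10,13}
C △ ((B ∩ Aᶜ) ∩ (B ∩ C)) = {3,4,6,7,9,12,14,15,16}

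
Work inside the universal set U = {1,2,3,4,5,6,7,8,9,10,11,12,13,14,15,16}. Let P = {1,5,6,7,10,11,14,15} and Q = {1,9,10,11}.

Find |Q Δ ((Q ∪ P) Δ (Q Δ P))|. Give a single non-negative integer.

1

Q ∪ P = {1,5,6,7,9,10,11,14,15}
Q Δ P = {5,6,7,9,14,15}
(Q ∪ P) Δ (Q Δ P) = {1,10,11}
Q Δ ((Q ∪ P) Δ (Q Δ P)) = {9}
|Q Δ ((Q ∪ P) Δ (Q Δ P))| = 1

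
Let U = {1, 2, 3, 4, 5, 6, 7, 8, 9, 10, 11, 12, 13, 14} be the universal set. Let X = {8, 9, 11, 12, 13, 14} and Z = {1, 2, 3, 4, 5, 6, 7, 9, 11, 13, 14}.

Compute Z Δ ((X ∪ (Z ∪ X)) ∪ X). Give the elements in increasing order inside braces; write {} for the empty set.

{8, 12}

Z ∪ X = {1, 2, 3, 4, 5, 6, 7, 8, 9, 11, 12, 13, 14}
X ∪ (Z ∪ X) = {1, 2, 3, 4, 5, 6, 7, 8, 9, 11, 12, 13, 14}
(X ∪ (Z ∪ X)) ∪ X = {1, 2, 3, 4, 5, 6, 7, 8, 9, 11, 12, 13, 14}
Z Δ ((X ∪ (Z ∪ X)) ∪ X) = {8, 12}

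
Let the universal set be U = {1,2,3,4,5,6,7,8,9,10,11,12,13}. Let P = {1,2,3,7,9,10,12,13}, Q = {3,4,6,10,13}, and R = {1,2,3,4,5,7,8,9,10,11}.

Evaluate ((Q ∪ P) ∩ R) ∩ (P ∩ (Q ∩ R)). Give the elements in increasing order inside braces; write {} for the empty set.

Q ∪ P = {1,2,3,4,6,7,9,10,12,13}
(Q ∪ P) ∩ R = {1,2,3,4,7,9,10}
Q ∩ R = {3,4,10}
P ∩ (Q ∩ R) = {3,10}
((Q ∪ P) ∩ R) ∩ (P ∩ (Q ∩ R)) = {3,10}

{3,10}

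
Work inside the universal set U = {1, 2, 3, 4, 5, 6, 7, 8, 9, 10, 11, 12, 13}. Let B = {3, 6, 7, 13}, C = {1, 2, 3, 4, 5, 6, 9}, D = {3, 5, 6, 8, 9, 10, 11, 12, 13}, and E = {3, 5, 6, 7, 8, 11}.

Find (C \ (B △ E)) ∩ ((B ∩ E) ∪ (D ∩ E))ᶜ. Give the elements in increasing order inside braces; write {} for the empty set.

B △ E = {5, 8, 11, 13}
C \ (B △ E) = {1, 2, 3, 4, 6, 9}
B ∩ E = {3, 6, 7}
D ∩ E = {3, 5, 6, 8, 11}
(B ∩ E) ∪ (D ∩ E) = {3, 5, 6, 7, 8, 11}
((B ∩ E) ∪ (D ∩ E))ᶜ = {1, 2, 4, 9, 10, 12, 13}
(C \ (B △ E)) ∩ ((B ∩ E) ∪ (D ∩ E))ᶜ = {1, 2, 4, 9}

{1, 2, 4, 9}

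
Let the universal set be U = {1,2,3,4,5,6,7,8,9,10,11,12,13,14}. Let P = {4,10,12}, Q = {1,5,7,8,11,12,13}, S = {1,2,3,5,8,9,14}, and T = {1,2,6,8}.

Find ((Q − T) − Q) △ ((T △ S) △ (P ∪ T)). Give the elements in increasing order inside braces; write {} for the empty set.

Q − T = {5,7,11,12,13}
(Q − T) − Q = {}
T △ S = {3,5,6,9,14}
P ∪ T = {1,2,4,6,8,10,12}
(T △ S) △ (P ∪ T) = {1,2,3,4,5,8,9,10,12,14}
((Q − T) − Q) △ ((T △ S) △ (P ∪ T)) = {1,2,3,4,5,8,9,10,12,14}

{1,2,3,4,5,8,9,10,12,14}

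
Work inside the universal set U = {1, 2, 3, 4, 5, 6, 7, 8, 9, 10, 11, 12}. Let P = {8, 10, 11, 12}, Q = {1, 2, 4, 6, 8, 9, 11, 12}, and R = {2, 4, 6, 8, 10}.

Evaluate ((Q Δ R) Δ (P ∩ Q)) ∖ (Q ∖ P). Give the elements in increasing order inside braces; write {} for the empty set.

Q Δ R = {1, 9, 10, 11, 12}
P ∩ Q = {8, 11, 12}
(Q Δ R) Δ (P ∩ Q) = {1, 8, 9, 10}
Q ∖ P = {1, 2, 4, 6, 9}
((Q Δ R) Δ (P ∩ Q)) ∖ (Q ∖ P) = {8, 10}

{8, 10}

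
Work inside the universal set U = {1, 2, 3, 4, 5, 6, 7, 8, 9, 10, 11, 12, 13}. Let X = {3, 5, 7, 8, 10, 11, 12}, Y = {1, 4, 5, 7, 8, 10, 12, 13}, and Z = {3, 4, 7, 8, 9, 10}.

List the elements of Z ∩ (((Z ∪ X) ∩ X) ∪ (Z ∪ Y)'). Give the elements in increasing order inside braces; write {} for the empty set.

{3, 7, 8, 10}

Z ∪ X = {3, 4, 5, 7, 8, 9, 10, 11, 12}
(Z ∪ X) ∩ X = {3, 5, 7, 8, 10, 11, 12}
Z ∪ Y = {1, 3, 4, 5, 7, 8, 9, 10, 12, 13}
(Z ∪ Y)' = {2, 6, 11}
((Z ∪ X) ∩ X) ∪ (Z ∪ Y)' = {2, 3, 5, 6, 7, 8, 10, 11, 12}
Z ∩ (((Z ∪ X) ∩ X) ∪ (Z ∪ Y)') = {3, 7, 8, 10}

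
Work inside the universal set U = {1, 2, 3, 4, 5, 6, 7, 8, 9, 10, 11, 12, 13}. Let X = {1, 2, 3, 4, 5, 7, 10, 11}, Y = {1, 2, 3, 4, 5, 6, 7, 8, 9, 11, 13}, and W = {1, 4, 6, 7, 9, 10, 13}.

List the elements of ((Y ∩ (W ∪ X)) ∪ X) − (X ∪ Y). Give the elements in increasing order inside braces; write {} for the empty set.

W ∪ X = {1, 2, 3, 4, 5, 6, 7, 9, 10, 11, 13}
Y ∩ (W ∪ X) = {1, 2, 3, 4, 5, 6, 7, 9, 11, 13}
(Y ∩ (W ∪ X)) ∪ X = {1, 2, 3, 4, 5, 6, 7, 9, 10, 11, 13}
X ∪ Y = {1, 2, 3, 4, 5, 6, 7, 8, 9, 10, 11, 13}
((Y ∩ (W ∪ X)) ∪ X) − (X ∪ Y) = {}

{}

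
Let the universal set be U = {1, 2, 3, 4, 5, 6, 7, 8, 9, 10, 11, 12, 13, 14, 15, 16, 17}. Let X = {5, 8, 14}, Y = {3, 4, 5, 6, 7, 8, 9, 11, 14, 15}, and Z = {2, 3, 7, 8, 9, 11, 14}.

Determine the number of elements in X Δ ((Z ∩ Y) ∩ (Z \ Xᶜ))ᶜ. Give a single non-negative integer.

16

Z ∩ Y = {3, 7, 8, 9, 11, 14}
Xᶜ = {1, 2, 3, 4, 6, 7, 9, 10, 11, 12, 13, 15, 16, 17}
Z \ Xᶜ = {8, 14}
(Z ∩ Y) ∩ (Z \ Xᶜ) = {8, 14}
((Z ∩ Y) ∩ (Z \ Xᶜ))ᶜ = {1, 2, 3, 4, 5, 6, 7, 9, 10, 11, 12, 13, 15, 16, 17}
X Δ ((Z ∩ Y) ∩ (Z \ Xᶜ))ᶜ = {1, 2, 3, 4, 6, 7, 8, 9, 10, 11, 12, 13, 14, 15, 16, 17}
|X Δ ((Z ∩ Y) ∩ (Z \ Xᶜ))ᶜ| = 16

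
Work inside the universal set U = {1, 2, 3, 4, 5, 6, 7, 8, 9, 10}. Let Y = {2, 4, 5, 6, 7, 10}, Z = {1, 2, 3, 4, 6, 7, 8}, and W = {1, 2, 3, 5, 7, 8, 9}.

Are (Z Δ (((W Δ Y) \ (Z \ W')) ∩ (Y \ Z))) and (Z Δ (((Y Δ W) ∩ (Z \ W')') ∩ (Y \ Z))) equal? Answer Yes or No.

W Δ Y = {1, 3, 4, 6, 8, 9, 10}
W' = {4, 6, 10}
Z \ W' = {1, 2, 3, 7, 8}
(W Δ Y) \ (Z \ W') = {4, 6, 9, 10}
Y \ Z = {5, 10}
((W Δ Y) \ (Z \ W')) ∩ (Y \ Z) = {10}
Z Δ (((W Δ Y) \ (Z \ W')) ∩ (Y \ Z)) = {1, 2, 3, 4, 6, 7, 8, 10}
Y Δ W = {1, 3, 4, 6, 8, 9, 10}
(Z \ W')' = {4, 5, 6, 9, 10}
(Y Δ W) ∩ (Z \ W')' = {4, 6, 9, 10}
((Y Δ W) ∩ (Z \ W')') ∩ (Y \ Z) = {10}
Z Δ (((Y Δ W) ∩ (Z \ W')') ∩ (Y \ Z)) = {1, 2, 3, 4, 6, 7, 8, 10}
Both equal {1, 2, 3, 4, 6, 7, 8, 10}, so Z Δ (((W Δ Y) \ (Z \ W')) ∩ (Y \ Z)) = Z Δ (((Y Δ W) ∩ (Z \ W')') ∩ (Y \ Z)).

Yes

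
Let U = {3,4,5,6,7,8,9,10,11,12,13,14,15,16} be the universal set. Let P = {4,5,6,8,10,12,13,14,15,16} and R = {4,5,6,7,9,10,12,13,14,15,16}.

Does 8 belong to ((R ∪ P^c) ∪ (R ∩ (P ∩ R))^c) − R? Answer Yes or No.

8 ∈ P, so 8 ∉ P^c
8 ∉ R and 8 ∉ P^c, so 8 ∉ R ∪ P^c
8 ∈ P and 8 ∉ R, so 8 ∉ P ∩ R
8 ∉ R and 8 ∉ (P ∩ R), so 8 ∉ R ∩ (P ∩ R)
8 ∈ (R ∩ (P ∩ R))^c since 8 ∉ (R ∩ (P ∩ R))
8 ∉ (R ∪ P^c) and 8 ∈ (R ∩ (P ∩ R))^c, so 8 ∈ (R ∪ P^c) ∪ (R ∩ (P ∩ R))^c
8 ∈ ((R ∪ P^c) ∪ (R ∩ (P ∩ R))^c) and 8 ∉ R, so 8 ∈ ((R ∪ P^c) ∪ (R ∩ (P ∩ R))^c) − R

Yes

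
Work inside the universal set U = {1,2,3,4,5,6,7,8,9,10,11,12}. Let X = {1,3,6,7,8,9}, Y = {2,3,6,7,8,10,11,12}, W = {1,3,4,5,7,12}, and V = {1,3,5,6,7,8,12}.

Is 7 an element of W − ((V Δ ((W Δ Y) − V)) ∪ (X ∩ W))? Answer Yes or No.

7 ∈ W and 7 ∈ Y, so 7 ∉ W Δ Y
7 ∉ (W Δ Y) and 7 ∈ V, so 7 ∉ (W Δ Y) − V
7 ∈ V and 7 ∉ ((W Δ Y) − V), so 7 ∈ V Δ ((W Δ Y) − V)
7 ∈ X and 7 ∈ W, so 7 ∈ X ∩ W
7 ∈ (V Δ ((W Δ Y) − V)) and 7 ∈ (X ∩ W), so 7 ∈ (V Δ ((W Δ Y) − V)) ∪ (X ∩ W)
7 ∈ W and 7 ∈ ((V Δ ((W Δ Y) − V)) ∪ (X ∩ W)), so 7 ∉ W − ((V Δ ((W Δ Y) − V)) ∪ (X ∩ W))

No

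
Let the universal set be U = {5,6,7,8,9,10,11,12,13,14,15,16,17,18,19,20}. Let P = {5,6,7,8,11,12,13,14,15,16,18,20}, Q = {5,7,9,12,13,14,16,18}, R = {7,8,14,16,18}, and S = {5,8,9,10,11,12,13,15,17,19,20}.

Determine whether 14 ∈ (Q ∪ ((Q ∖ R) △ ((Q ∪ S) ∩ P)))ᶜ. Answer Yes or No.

14 ∈ Q and 14 ∈ R, so 14 ∉ Q ∖ R
14 ∈ Q and 14 ∉ S, so 14 ∈ Q ∪ S
14 ∈ (Q ∪ S) and 14 ∈ P, so 14 ∈ (Q ∪ S) ∩ P
14 ∉ (Q ∖ R) and 14 ∈ ((Q ∪ S) ∩ P), so 14 ∈ (Q ∖ R) △ ((Q ∪ S) ∩ P)
14 ∈ Q and 14 ∈ ((Q ∖ R) △ ((Q ∪ S) ∩ P)), so 14 ∈ Q ∪ ((Q ∖ R) △ ((Q ∪ S) ∩ P))
14 ∉ (Q ∪ ((Q ∖ R) △ ((Q ∪ S) ∩ P)))ᶜ since 14 ∈ (Q ∪ ((Q ∖ R) △ ((Q ∪ S) ∩ P)))

No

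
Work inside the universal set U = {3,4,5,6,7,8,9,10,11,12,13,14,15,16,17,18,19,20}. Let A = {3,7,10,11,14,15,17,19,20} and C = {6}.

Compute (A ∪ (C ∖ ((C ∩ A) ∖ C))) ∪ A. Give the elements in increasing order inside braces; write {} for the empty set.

{3,6,7,10,11,14,15,17,19,20}

C ∩ A = {}
(C ∩ A) ∖ C = {}
C ∖ ((C ∩ A) ∖ C) = {6}
A ∪ (C ∖ ((C ∩ A) ∖ C)) = {3,6,7,10,11,14,15,17,19,20}
(A ∪ (C ∖ ((C ∩ A) ∖ C))) ∪ A = {3,6,7,10,11,14,15,17,19,20}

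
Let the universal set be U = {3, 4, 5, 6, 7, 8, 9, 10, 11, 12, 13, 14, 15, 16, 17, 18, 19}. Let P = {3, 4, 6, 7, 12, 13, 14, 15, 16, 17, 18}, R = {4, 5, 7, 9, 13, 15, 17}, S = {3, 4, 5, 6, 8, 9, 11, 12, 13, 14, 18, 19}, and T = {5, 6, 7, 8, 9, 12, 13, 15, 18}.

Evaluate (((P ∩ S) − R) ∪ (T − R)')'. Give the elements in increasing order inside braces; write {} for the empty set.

{8}

P ∩ S = {3, 4, 6, 12, 13, 14, 18}
(P ∩ S) − R = {3, 6, 12, 14, 18}
T − R = {6, 8, 12, 18}
(T − R)' = {3, 4, 5, 7, 9, 10, 11, 13, 14, 15, 16, 17, 19}
((P ∩ S) − R) ∪ (T − R)' = {3, 4, 5, 6, 7, 9, 10, 11, 12, 13, 14, 15, 16, 17, 18, 19}
(((P ∩ S) − R) ∪ (T − R)')' = {8}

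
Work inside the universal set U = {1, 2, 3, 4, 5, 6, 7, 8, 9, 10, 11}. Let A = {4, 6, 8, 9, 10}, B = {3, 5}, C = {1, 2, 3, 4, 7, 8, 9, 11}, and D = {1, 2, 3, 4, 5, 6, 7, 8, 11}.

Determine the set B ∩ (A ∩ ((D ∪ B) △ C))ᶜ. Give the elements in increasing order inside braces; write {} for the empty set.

D ∪ B = {1, 2, 3, 4, 5, 6, 7, 8, 11}
(D ∪ B) △ C = {5, 6, 9}
A ∩ ((D ∪ B) △ C) = {6, 9}
(A ∩ ((D ∪ B) △ C))ᶜ = {1, 2, 3, 4, 5, 7, 8, 10, 11}
B ∩ (A ∩ ((D ∪ B) △ C))ᶜ = {3, 5}

{3, 5}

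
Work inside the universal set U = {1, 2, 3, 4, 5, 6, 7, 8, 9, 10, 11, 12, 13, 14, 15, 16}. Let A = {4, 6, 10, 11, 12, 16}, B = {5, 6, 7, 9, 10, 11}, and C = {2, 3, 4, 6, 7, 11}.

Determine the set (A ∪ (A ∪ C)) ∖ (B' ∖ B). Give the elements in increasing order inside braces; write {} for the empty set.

{6, 7, 10, 11}

A ∪ C = {2, 3, 4, 6, 7, 10, 11, 12, 16}
A ∪ (A ∪ C) = {2, 3, 4, 6, 7, 10, 11, 12, 16}
B' = {1, 2, 3, 4, 8, 12, 13, 14, 15, 16}
B' ∖ B = {1, 2, 3, 4, 8, 12, 13, 14, 15, 16}
(A ∪ (A ∪ C)) ∖ (B' ∖ B) = {6, 7, 10, 11}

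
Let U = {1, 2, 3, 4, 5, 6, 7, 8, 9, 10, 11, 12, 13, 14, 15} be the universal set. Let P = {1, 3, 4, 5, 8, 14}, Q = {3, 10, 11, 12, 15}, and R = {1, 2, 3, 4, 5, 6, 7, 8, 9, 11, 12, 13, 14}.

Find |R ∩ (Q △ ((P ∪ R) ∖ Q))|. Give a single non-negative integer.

P ∪ R = {1, 2, 3, 4, 5, 6, 7, 8, 9, 11, 12, 13, 14}
(P ∪ R) ∖ Q = {1, 2, 4, 5, 6, 7, 8, 9, 13, 14}
Q △ ((P ∪ R) ∖ Q) = {1, 2, 3, 4, 5, 6, 7, 8, 9, 10, 11, 12, 13, 14, 15}
R ∩ (Q △ ((P ∪ R) ∖ Q)) = {1, 2, 3, 4, 5, 6, 7, 8, 9, 11, 12, 13, 14}
|R ∩ (Q △ ((P ∪ R) ∖ Q))| = 13

13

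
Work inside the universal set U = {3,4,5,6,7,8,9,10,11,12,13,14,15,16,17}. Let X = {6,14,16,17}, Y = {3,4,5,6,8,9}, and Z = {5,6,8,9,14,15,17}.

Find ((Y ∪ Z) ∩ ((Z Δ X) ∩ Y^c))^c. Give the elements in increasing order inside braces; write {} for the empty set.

{3,4,5,6,7,8,9,10,11,12,13,14,16,17}

Y ∪ Z = {3,4,5,6,8,9,14,15,17}
Z Δ X = {5,8,9,15,16}
Y^c = {7,10,11,12,13,14,15,16,17}
(Z Δ X) ∩ Y^c = {15,16}
(Y ∪ Z) ∩ ((Z Δ X) ∩ Y^c) = {15}
((Y ∪ Z) ∩ ((Z Δ X) ∩ Y^c))^c = {3,4,5,6,7,8,9,10,11,12,13,14,16,17}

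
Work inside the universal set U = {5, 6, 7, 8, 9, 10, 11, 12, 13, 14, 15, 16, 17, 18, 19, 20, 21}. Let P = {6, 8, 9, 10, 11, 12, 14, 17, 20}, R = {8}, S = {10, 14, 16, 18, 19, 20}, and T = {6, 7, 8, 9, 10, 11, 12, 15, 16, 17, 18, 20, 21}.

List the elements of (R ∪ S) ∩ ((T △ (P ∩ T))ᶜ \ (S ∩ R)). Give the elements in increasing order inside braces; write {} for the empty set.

R ∪ S = {8, 10, 14, 16, 18, 19, 20}
P ∩ T = {6, 8, 9, 10, 11, 12, 17, 20}
T △ (P ∩ T) = {7, 15, 16, 18, 21}
(T △ (P ∩ T))ᶜ = {5, 6, 8, 9, 10, 11, 12, 13, 14, 17, 19, 20}
S ∩ R = {}
(T △ (P ∩ T))ᶜ \ (S ∩ R) = {5, 6, 8, 9, 10, 11, 12, 13, 14, 17, 19, 20}
(R ∪ S) ∩ ((T △ (P ∩ T))ᶜ \ (S ∩ R)) = {8, 10, 14, 19, 20}

{8, 10, 14, 19, 20}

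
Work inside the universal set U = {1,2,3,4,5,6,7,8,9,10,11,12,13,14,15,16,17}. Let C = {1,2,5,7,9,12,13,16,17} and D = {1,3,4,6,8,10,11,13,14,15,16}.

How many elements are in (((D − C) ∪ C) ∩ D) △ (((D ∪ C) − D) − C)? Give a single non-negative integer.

D − C = {3,4,6,8,10,11,14,15}
(D − C) ∪ C = {1,2,3,4,5,6,7,8,9,10,11,12,13,14,15,16,17}
((D − C) ∪ C) ∩ D = {1,3,4,6,8,10,11,13,14,15,16}
D ∪ C = {1,2,3,4,5,6,7,8,9,10,11,12,13,14,15,16,17}
(D ∪ C) − D = {2,5,7,9,12,17}
((D ∪ C) − D) − C = {}
(((D − C) ∪ C) ∩ D) △ (((D ∪ C) − D) − C) = {1,3,4,6,8,10,11,13,14,15,16}
|(((D − C) ∪ C) ∩ D) △ (((D ∪ C) − D) − C)| = 11

11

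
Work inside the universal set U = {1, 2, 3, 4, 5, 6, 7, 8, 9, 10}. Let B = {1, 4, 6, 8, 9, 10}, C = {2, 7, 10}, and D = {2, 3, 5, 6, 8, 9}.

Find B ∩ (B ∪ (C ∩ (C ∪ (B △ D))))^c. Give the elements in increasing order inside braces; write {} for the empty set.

{}

B △ D = {1, 2, 3, 4, 5, 10}
C ∪ (B △ D) = {1, 2, 3, 4, 5, 7, 10}
C ∩ (C ∪ (B △ D)) = {2, 7, 10}
B ∪ (C ∩ (C ∪ (B △ D))) = {1, 2, 4, 6, 7, 8, 9, 10}
(B ∪ (C ∩ (C ∪ (B △ D))))^c = {3, 5}
B ∩ (B ∪ (C ∩ (C ∪ (B △ D))))^c = {}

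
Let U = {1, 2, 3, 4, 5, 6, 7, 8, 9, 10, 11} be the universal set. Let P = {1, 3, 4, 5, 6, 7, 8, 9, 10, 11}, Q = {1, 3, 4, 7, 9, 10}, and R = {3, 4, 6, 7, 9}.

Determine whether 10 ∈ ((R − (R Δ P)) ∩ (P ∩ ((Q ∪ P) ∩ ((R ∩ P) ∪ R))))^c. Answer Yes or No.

Yes

10 ∉ R and 10 ∈ P, so 10 ∈ R Δ P
10 ∉ R and 10 ∈ (R Δ P), so 10 ∉ R − (R Δ P)
10 ∈ Q and 10 ∈ P, so 10 ∈ Q ∪ P
10 ∉ R and 10 ∈ P, so 10 ∉ R ∩ P
10 ∉ (R ∩ P) and 10 ∉ R, so 10 ∉ (R ∩ P) ∪ R
10 ∈ (Q ∪ P) and 10 ∉ ((R ∩ P) ∪ R), so 10 ∉ (Q ∪ P) ∩ ((R ∩ P) ∪ R)
10 ∈ P and 10 ∉ ((Q ∪ P) ∩ ((R ∩ P) ∪ R)), so 10 ∉ P ∩ ((Q ∪ P) ∩ ((R ∩ P) ∪ R))
10 ∉ (R − (R Δ P)) and 10 ∉ (P ∩ ((Q ∪ P) ∩ ((R ∩ P) ∪ R))), so 10 ∉ (R − (R Δ P)) ∩ (P ∩ ((Q ∪ P) ∩ ((R ∩ P) ∪ R)))
10 ∈ ((R − (R Δ P)) ∩ (P ∩ ((Q ∪ P) ∩ ((R ∩ P) ∪ R))))^c since 10 ∉ ((R − (R Δ P)) ∩ (P ∩ ((Q ∪ P) ∩ ((R ∩ P) ∪ R))))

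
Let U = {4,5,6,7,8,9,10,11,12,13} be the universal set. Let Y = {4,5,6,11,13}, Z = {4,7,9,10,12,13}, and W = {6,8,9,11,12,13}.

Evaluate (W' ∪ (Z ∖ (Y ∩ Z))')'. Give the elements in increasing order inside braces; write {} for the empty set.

{9,12}

W' = {4,5,7,10}
Y ∩ Z = {4,13}
Z ∖ (Y ∩ Z) = {7,9,10,12}
(Z ∖ (Y ∩ Z))' = {4,5,6,8,11,13}
W' ∪ (Z ∖ (Y ∩ Z))' = {4,5,6,7,8,10,11,13}
(W' ∪ (Z ∖ (Y ∩ Z))')' = {9,12}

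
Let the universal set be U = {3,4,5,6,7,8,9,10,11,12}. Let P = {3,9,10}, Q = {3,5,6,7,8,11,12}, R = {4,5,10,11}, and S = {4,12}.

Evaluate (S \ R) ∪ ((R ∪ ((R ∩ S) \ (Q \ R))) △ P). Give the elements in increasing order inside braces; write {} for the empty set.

S \ R = {12}
R ∩ S = {4}
Q \ R = {3,6,7,8,12}
(R ∩ S) \ (Q \ R) = {4}
R ∪ ((R ∩ S) \ (Q \ R)) = {4,5,10,11}
(R ∪ ((R ∩ S) \ (Q \ R))) △ P = {3,4,5,9,11}
(S \ R) ∪ ((R ∪ ((R ∩ S) \ (Q \ R))) △ P) = {3,4,5,9,11,12}

{3,4,5,9,11,12}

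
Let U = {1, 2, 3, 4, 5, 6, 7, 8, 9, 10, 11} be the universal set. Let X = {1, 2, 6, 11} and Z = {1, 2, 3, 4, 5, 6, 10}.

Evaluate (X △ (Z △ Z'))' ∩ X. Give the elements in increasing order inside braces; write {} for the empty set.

{1, 2, 6, 11}

Z' = {7, 8, 9, 11}
Z △ Z' = {1, 2, 3, 4, 5, 6, 7, 8, 9, 10, 11}
X △ (Z △ Z') = {3, 4, 5, 7, 8, 9, 10}
(X △ (Z △ Z'))' = {1, 2, 6, 11}
(X △ (Z △ Z'))' ∩ X = {1, 2, 6, 11}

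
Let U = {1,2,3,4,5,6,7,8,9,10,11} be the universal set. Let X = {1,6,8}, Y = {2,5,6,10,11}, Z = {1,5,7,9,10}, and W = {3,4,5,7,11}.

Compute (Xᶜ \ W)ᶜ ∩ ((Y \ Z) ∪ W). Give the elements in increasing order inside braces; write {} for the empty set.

{3,4,5,6,7,11}

Xᶜ = {2,3,4,5,7,9,10,11}
Xᶜ \ W = {2,9,10}
(Xᶜ \ W)ᶜ = {1,3,4,5,6,7,8,11}
Y \ Z = {2,6,11}
(Y \ Z) ∪ W = {2,3,4,5,6,7,11}
(Xᶜ \ W)ᶜ ∩ ((Y \ Z) ∪ W) = {3,4,5,6,7,11}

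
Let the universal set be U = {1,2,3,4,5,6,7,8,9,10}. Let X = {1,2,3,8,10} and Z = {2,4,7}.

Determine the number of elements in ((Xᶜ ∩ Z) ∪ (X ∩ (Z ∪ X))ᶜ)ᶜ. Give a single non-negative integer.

Xᶜ = {4,5,6,7,9}
Xᶜ ∩ Z = {4,7}
Z ∪ X = {1,2,3,4,7,8,10}
X ∩ (Z ∪ X) = {1,2,3,8,10}
(X ∩ (Z ∪ X))ᶜ = {4,5,6,7,9}
(Xᶜ ∩ Z) ∪ (X ∩ (Z ∪ X))ᶜ = {4,5,6,7,9}
((Xᶜ ∩ Z) ∪ (X ∩ (Z ∪ X))ᶜ)ᶜ = {1,2,3,8,10}
|((Xᶜ ∩ Z) ∪ (X ∩ (Z ∪ X))ᶜ)ᶜ| = 5

5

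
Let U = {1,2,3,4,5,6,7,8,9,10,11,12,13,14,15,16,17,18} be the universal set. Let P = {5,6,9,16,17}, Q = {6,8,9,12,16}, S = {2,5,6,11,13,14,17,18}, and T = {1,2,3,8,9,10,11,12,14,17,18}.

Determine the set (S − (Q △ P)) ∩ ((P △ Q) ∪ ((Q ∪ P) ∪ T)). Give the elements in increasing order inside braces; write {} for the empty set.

Q △ P = {5,8,12,17}
S − (Q △ P) = {2,6,11,13,14,18}
P △ Q = {5,8,12,17}
Q ∪ P = {5,6,8,9,12,16,17}
(Q ∪ P) ∪ T = {1,2,3,5,6,8,9,10,11,12,14,16,17,18}
(P △ Q) ∪ ((Q ∪ P) ∪ T) = {1,2,3,5,6,8,9,10,11,12,14,16,17,18}
(S − (Q △ P)) ∩ ((P △ Q) ∪ ((Q ∪ P) ∪ T)) = {2,6,11,14,18}

{2,6,11,14,18}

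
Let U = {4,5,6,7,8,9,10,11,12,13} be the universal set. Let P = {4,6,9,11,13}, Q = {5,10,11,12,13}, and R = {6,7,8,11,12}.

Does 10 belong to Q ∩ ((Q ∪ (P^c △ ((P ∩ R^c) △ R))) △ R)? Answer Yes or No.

Yes

10 ∉ P, so 10 ∈ P^c
10 ∉ R, so 10 ∈ R^c
10 ∉ P and 10 ∈ R^c, so 10 ∉ P ∩ R^c
10 ∉ (P ∩ R^c) and 10 ∉ R, so 10 ∉ (P ∩ R^c) △ R
10 ∈ P^c and 10 ∉ ((P ∩ R^c) △ R), so 10 ∈ P^c △ ((P ∩ R^c) △ R)
10 ∈ Q and 10 ∈ (P^c △ ((P ∩ R^c) △ R)), so 10 ∈ Q ∪ (P^c △ ((P ∩ R^c) △ R))
10 ∈ (Q ∪ (P^c △ ((P ∩ R^c) △ R))) and 10 ∉ R, so 10 ∈ (Q ∪ (P^c △ ((P ∩ R^c) △ R))) △ R
10 ∈ Q and 10 ∈ ((Q ∪ (P^c △ ((P ∩ R^c) △ R))) △ R), so 10 ∈ Q ∩ ((Q ∪ (P^c △ ((P ∩ R^c) △ R))) △ R)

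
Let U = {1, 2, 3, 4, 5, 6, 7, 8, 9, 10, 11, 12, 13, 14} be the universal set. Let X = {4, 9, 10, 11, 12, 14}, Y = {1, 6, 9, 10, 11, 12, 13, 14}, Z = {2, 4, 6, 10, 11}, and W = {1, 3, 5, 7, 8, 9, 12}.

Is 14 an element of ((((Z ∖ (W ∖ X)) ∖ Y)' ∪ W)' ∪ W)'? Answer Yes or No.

Yes

14 ∉ W and 14 ∈ X, so 14 ∉ W ∖ X
14 ∉ Z and 14 ∉ (W ∖ X), so 14 ∉ Z ∖ (W ∖ X)
14 ∉ (Z ∖ (W ∖ X)) and 14 ∈ Y, so 14 ∉ (Z ∖ (W ∖ X)) ∖ Y
14 ∈ ((Z ∖ (W ∖ X)) ∖ Y)' since 14 ∉ ((Z ∖ (W ∖ X)) ∖ Y)
14 ∈ ((Z ∖ (W ∖ X)) ∖ Y)' and 14 ∉ W, so 14 ∈ ((Z ∖ (W ∖ X)) ∖ Y)' ∪ W
14 ∉ (((Z ∖ (W ∖ X)) ∖ Y)' ∪ W)' since 14 ∈ (((Z ∖ (W ∖ X)) ∖ Y)' ∪ W)
14 ∉ (((Z ∖ (W ∖ X)) ∖ Y)' ∪ W)' and 14 ∉ W, so 14 ∉ (((Z ∖ (W ∖ X)) ∖ Y)' ∪ W)' ∪ W
14 ∈ ((((Z ∖ (W ∖ X)) ∖ Y)' ∪ W)' ∪ W)' since 14 ∉ ((((Z ∖ (W ∖ X)) ∖ Y)' ∪ W)' ∪ W)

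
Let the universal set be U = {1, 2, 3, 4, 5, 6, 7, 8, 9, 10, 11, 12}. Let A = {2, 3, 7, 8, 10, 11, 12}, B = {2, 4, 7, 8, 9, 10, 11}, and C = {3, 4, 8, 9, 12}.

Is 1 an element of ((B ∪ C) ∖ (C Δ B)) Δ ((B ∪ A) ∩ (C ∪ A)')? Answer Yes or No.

No

1 ∉ B and 1 ∉ C, so 1 ∉ B ∪ C
1 ∉ C and 1 ∉ B, so 1 ∉ C Δ B
1 ∉ (B ∪ C) and 1 ∉ (C Δ B), so 1 ∉ (B ∪ C) ∖ (C Δ B)
1 ∉ B and 1 ∉ A, so 1 ∉ B ∪ A
1 ∉ C and 1 ∉ A, so 1 ∉ C ∪ A
1 ∈ (C ∪ A)' since 1 ∉ (C ∪ A)
1 ∉ (B ∪ A) and 1 ∈ (C ∪ A)', so 1 ∉ (B ∪ A) ∩ (C ∪ A)'
1 ∉ ((B ∪ C) ∖ (C Δ B)) and 1 ∉ ((B ∪ A) ∩ (C ∪ A)'), so 1 ∉ ((B ∪ C) ∖ (C Δ B)) Δ ((B ∪ A) ∩ (C ∪ A)')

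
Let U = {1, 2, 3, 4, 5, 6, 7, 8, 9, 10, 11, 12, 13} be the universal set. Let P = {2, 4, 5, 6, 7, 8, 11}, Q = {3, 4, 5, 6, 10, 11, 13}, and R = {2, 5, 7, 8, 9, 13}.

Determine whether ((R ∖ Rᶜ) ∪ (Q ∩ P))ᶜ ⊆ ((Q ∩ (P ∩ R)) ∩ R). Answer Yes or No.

Rᶜ = {1, 3, 4, 6, 10, 11, 12}
R ∖ Rᶜ = {2, 5, 7, 8, 9, 13}
Q ∩ P = {4, 5, 6, 11}
(R ∖ Rᶜ) ∪ (Q ∩ P) = {2, 4, 5, 6, 7, 8, 9, 11, 13}
((R ∖ Rᶜ) ∪ (Q ∩ P))ᶜ = {1, 3, 10, 12}
P ∩ R = {2, 5, 7, 8}
Q ∩ (P ∩ R) = {5}
(Q ∩ (P ∩ R)) ∩ R = {5}
1 ∈ ((R ∖ Rᶜ) ∪ (Q ∩ P))ᶜ but 1 ∉ (Q ∩ (P ∩ R)) ∩ R, so the inclusion fails.

No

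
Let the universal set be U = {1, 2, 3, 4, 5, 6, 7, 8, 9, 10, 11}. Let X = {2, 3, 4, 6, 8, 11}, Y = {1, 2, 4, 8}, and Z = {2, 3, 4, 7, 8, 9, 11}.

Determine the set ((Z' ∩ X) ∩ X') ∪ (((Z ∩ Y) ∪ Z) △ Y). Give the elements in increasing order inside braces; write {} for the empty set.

Z' = {1, 5, 6, 10}
Z' ∩ X = {6}
X' = {1, 5, 7, 9, 10}
(Z' ∩ X) ∩ X' = {}
Z ∩ Y = {2, 4, 8}
(Z ∩ Y) ∪ Z = {2, 3, 4, 7, 8, 9, 11}
((Z ∩ Y) ∪ Z) △ Y = {1, 3, 7, 9, 11}
((Z' ∩ X) ∩ X') ∪ (((Z ∩ Y) ∪ Z) △ Y) = {1, 3, 7, 9, 11}

{1, 3, 7, 9, 11}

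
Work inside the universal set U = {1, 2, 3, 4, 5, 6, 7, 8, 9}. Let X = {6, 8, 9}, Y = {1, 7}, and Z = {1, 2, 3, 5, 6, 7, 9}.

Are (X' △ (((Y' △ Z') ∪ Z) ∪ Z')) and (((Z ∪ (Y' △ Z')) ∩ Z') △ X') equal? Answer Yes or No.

No

X' = {1, 2, 3, 4, 5, 7}
Y' = {2, 3, 4, 5, 6, 8, 9}
Z' = {4, 8}
Y' △ Z' = {2, 3, 5, 6, 9}
(Y' △ Z') ∪ Z = {1, 2, 3, 5, 6, 7, 9}
((Y' △ Z') ∪ Z) ∪ Z' = {1, 2, 3, 4, 5, 6, 7, 8, 9}
X' △ (((Y' △ Z') ∪ Z) ∪ Z') = {6, 8, 9}
Z ∪ (Y' △ Z') = {1, 2, 3, 5, 6, 7, 9}
(Z ∪ (Y' △ Z')) ∩ Z' = {}
((Z ∪ (Y' △ Z')) ∩ Z') △ X' = {1, 2, 3, 4, 5, 7}
1 ∈ ((Z ∪ (Y' △ Z')) ∩ Z') △ X' but 1 ∉ X' △ (((Y' △ Z') ∪ Z) ∪ Z'), so they differ.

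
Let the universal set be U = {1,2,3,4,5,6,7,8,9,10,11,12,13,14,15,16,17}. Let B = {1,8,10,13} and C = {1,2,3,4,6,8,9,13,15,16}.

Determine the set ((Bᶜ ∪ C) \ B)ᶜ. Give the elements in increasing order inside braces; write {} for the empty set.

Bᶜ = {2,3,4,5,6,7,9,11,12,14,15,16,17}
Bᶜ ∪ C = {1,2,3,4,5,6,7,8,9,11,12,13,14,15,16,17}
(Bᶜ ∪ C) \ B = {2,3,4,5,6,7,9,11,12,14,15,16,17}
((Bᶜ ∪ C) \ B)ᶜ = {1,8,10,13}

{1,8,10,13}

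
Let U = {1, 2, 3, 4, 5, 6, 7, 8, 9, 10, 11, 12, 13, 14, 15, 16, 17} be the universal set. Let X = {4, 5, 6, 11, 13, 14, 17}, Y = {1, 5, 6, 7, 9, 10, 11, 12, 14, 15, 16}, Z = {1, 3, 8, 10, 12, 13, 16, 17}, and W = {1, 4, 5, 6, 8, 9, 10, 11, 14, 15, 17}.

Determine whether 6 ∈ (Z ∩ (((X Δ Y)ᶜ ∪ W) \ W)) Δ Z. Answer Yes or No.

6 ∈ X and 6 ∈ Y, so 6 ∉ X Δ Y
6 ∈ (X Δ Y)ᶜ since 6 ∉ (X Δ Y)
6 ∈ (X Δ Y)ᶜ and 6 ∈ W, so 6 ∈ (X Δ Y)ᶜ ∪ W
6 ∈ ((X Δ Y)ᶜ ∪ W) and 6 ∈ W, so 6 ∉ ((X Δ Y)ᶜ ∪ W) \ W
6 ∉ Z and 6 ∉ (((X Δ Y)ᶜ ∪ W) \ W), so 6 ∉ Z ∩ (((X Δ Y)ᶜ ∪ W) \ W)
6 ∉ (Z ∩ (((X Δ Y)ᶜ ∪ W) \ W)) and 6 ∉ Z, so 6 ∉ (Z ∩ (((X Δ Y)ᶜ ∪ W) \ W)) Δ Z

No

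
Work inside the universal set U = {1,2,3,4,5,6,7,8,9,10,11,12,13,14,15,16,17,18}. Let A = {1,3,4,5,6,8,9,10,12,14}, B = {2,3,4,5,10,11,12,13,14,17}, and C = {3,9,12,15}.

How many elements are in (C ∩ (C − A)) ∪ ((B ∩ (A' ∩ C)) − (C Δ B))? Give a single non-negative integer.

C − A = {15}
C ∩ (C − A) = {15}
A' = {2,7,11,13,15,16,17,18}
A' ∩ C = {15}
B ∩ (A' ∩ C) = {}
C Δ B = {2,4,5,9,10,11,13,14,15,17}
(B ∩ (A' ∩ C)) − (C Δ B) = {}
(C ∩ (C − A)) ∪ ((B ∩ (A' ∩ C)) − (C Δ B)) = {15}
|(C ∩ (C − A)) ∪ ((B ∩ (A' ∩ C)) − (C Δ B))| = 1

1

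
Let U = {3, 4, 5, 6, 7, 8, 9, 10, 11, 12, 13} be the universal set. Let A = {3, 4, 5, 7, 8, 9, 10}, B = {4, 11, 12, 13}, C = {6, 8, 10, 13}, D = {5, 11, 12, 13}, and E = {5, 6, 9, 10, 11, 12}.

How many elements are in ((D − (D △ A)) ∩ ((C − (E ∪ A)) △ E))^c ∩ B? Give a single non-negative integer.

D △ A = {3, 4, 7, 8, 9, 10, 11, 12, 13}
D − (D △ A) = {5}
E ∪ A = {3, 4, 5, 6, 7, 8, 9, 10, 11, 12}
C − (E ∪ A) = {13}
(C − (E ∪ A)) △ E = {5, 6, 9, 10, 11, 12, 13}
(D − (D △ A)) ∩ ((C − (E ∪ A)) △ E) = {5}
((D − (D △ A)) ∩ ((C − (E ∪ A)) △ E))^c = {3, 4, 6, 7, 8, 9, 10, 11, 12, 13}
((D − (D △ A)) ∩ ((C − (E ∪ A)) △ E))^c ∩ B = {4, 11, 12, 13}
|((D − (D △ A)) ∩ ((C − (E ∪ A)) △ E))^c ∩ B| = 4

4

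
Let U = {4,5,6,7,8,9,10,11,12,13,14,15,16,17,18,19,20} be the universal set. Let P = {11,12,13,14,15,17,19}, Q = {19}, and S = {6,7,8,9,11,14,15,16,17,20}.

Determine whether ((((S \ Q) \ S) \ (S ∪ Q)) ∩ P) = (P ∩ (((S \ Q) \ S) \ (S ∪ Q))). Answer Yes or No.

Yes

S \ Q = {6,7,8,9,11,14,15,16,17,20}
(S \ Q) \ S = {}
S ∪ Q = {6,7,8,9,11,14,15,16,17,19,20}
((S \ Q) \ S) \ (S ∪ Q) = {}
(((S \ Q) \ S) \ (S ∪ Q)) ∩ P = {}
P ∩ (((S \ Q) \ S) \ (S ∪ Q)) = {}
Both equal {}, so (((S \ Q) \ S) \ (S ∪ Q)) ∩ P = P ∩ (((S \ Q) \ S) \ (S ∪ Q)).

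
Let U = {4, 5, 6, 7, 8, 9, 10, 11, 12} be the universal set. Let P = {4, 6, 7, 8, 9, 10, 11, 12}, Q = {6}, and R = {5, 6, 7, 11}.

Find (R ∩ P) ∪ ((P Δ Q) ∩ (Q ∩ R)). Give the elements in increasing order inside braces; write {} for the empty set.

R ∩ P = {6, 7, 11}
P Δ Q = {4, 7, 8, 9, 10, 11, 12}
Q ∩ R = {6}
(P Δ Q) ∩ (Q ∩ R) = {}
(R ∩ P) ∪ ((P Δ Q) ∩ (Q ∩ R)) = {6, 7, 11}

{6, 7, 11}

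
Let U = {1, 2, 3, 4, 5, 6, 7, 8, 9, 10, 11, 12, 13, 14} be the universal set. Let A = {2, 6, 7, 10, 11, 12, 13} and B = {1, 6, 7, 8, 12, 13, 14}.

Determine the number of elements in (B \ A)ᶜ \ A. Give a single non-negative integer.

B \ A = {1, 8, 14}
(B \ A)ᶜ = {2, 3, 4, 5, 6, 7, 9, 10, 11, 12, 13}
(B \ A)ᶜ \ A = {3, 4, 5, 9}
|(B \ A)ᶜ \ A| = 4

4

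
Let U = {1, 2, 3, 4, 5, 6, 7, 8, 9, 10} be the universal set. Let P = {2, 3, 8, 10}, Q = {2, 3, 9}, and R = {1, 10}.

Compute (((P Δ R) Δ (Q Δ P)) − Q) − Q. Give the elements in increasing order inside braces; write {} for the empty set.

P Δ R = {1, 2, 3, 8}
Q Δ P = {8, 9, 10}
(P Δ R) Δ (Q Δ P) = {1, 2, 3, 9, 10}
((P Δ R) Δ (Q Δ P)) − Q = {1, 10}
(((P Δ R) Δ (Q Δ P)) − Q) − Q = {1, 10}

{1, 10}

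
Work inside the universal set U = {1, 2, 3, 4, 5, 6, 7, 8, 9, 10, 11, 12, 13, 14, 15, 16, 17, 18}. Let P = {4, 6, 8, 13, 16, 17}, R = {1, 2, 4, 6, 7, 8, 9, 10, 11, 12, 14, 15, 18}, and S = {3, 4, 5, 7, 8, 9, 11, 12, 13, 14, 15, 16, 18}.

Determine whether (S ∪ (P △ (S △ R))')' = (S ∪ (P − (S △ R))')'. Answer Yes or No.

No

S △ R = {1, 2, 3, 5, 6, 10, 13, 16}
P △ (S △ R) = {1, 2, 3, 4, 5, 8, 10, 17}
(P △ (S △ R))' = {6, 7, 9, 11, 12, 13, 14, 15, 16, 18}
S ∪ (P △ (S △ R))' = {3, 4, 5, 6, 7, 8, 9, 11, 12, 13, 14, 15, 16, 18}
(S ∪ (P △ (S △ R))')' = {1, 2, 10, 17}
P − (S △ R) = {4, 8, 17}
(P − (S △ R))' = {1, 2, 3, 5, 6, 7, 9, 10, 11, 12, 13, 14, 15, 16, 18}
S ∪ (P − (S △ R))' = {1, 2, 3, 4, 5, 6, 7, 8, 9, 10, 11, 12, 13, 14, 15, 16, 18}
(S ∪ (P − (S △ R))')' = {17}
1 ∈ (S ∪ (P △ (S △ R))')' but 1 ∉ (S ∪ (P − (S △ R))')', so they differ.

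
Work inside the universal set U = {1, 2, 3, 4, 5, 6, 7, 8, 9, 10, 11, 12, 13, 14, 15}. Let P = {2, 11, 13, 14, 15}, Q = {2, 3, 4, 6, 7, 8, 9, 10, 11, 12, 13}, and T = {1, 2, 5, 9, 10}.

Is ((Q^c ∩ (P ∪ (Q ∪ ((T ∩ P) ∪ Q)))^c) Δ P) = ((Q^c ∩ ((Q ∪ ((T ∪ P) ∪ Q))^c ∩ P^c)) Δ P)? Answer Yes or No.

No

Q^c = {1, 5, 14, 15}
T ∩ P = {2}
(T ∩ P) ∪ Q = {2, 3, 4, 6, 7, 8, 9, 10, 11, 12, 13}
Q ∪ ((T ∩ P) ∪ Q) = {2, 3, 4, 6, 7, 8, 9, 10, 11, 12, 13}
P ∪ (Q ∪ ((T ∩ P) ∪ Q)) = {2, 3, 4, 6, 7, 8, 9, 10, 11, 12, 13, 14, 15}
(P ∪ (Q ∪ ((T ∩ P) ∪ Q)))^c = {1, 5}
Q^c ∩ (P ∪ (Q ∪ ((T ∩ P) ∪ Q)))^c = {1, 5}
(Q^c ∩ (P ∪ (Q ∪ ((T ∩ P) ∪ Q)))^c) Δ P = {1, 2, 5, 11, 13, 14, 15}
T ∪ P = {1, 2, 5, 9, 10, 11, 13, 14, 15}
(T ∪ P) ∪ Q = {1, 2, 3, 4, 5, 6, 7, 8, 9, 10, 11, 12, 13, 14, 15}
Q ∪ ((T ∪ P) ∪ Q) = {1, 2, 3, 4, 5, 6, 7, 8, 9, 10, 11, 12, 13, 14, 15}
(Q ∪ ((T ∪ P) ∪ Q))^c = {}
P^c = {1, 3, 4, 5, 6, 7, 8, 9, 10, 12}
(Q ∪ ((T ∪ P) ∪ Q))^c ∩ P^c = {}
Q^c ∩ ((Q ∪ ((T ∪ P) ∪ Q))^c ∩ P^c) = {}
(Q^c ∩ ((Q ∪ ((T ∪ P) ∪ Q))^c ∩ P^c)) Δ P = {2, 11, 13, 14, 15}
1 ∈ (Q^c ∩ (P ∪ (Q ∪ ((T ∩ P) ∪ Q)))^c) Δ P but 1 ∉ (Q^c ∩ ((Q ∪ ((T ∪ P) ∪ Q))^c ∩ P^c)) Δ P, so they differ.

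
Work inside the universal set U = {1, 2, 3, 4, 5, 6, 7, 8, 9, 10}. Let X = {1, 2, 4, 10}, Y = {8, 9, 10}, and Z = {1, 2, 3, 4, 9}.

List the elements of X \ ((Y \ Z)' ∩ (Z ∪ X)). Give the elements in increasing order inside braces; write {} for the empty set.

Y \ Z = {8, 10}
(Y \ Z)' = {1, 2, 3, 4, 5, 6, 7, 9}
Z ∪ X = {1, 2, 3, 4, 9, 10}
(Y \ Z)' ∩ (Z ∪ X) = {1, 2, 3, 4, 9}
X \ ((Y \ Z)' ∩ (Z ∪ X)) = {10}

{10}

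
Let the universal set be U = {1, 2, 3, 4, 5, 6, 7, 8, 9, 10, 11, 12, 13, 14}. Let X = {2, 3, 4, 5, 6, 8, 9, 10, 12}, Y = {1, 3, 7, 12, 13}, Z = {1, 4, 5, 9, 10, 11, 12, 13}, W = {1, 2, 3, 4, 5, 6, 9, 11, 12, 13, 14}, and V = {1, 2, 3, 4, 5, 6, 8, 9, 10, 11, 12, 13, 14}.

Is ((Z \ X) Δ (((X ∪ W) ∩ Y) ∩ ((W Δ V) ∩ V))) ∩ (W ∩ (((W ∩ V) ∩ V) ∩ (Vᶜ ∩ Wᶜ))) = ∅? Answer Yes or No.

Yes

Z \ X = {1, 11, 13}
X ∪ W = {1, 2, 3, 4, 5, 6, 8, 9, 10, 11, 12, 13, 14}
(X ∪ W) ∩ Y = {1, 3, 12, 13}
W Δ V = {8, 10}
(W Δ V) ∩ V = {8, 10}
((X ∪ W) ∩ Y) ∩ ((W Δ V) ∩ V) = {}
(Z \ X) Δ (((X ∪ W) ∩ Y) ∩ ((W Δ V) ∩ V)) = {1, 11, 13}
W ∩ V = {1, 2, 3, 4, 5, 6, 9, 11, 12, 13, 14}
(W ∩ V) ∩ V = {1, 2, 3, 4, 5, 6, 9, 11, 12, 13, 14}
Vᶜ = {7}
Wᶜ = {7, 8, 10}
Vᶜ ∩ Wᶜ = {7}
((W ∩ V) ∩ V) ∩ (Vᶜ ∩ Wᶜ) = {}
W ∩ (((W ∩ V) ∩ V) ∩ (Vᶜ ∩ Wᶜ)) = {}
{1, 11, 13} and {} share no elements.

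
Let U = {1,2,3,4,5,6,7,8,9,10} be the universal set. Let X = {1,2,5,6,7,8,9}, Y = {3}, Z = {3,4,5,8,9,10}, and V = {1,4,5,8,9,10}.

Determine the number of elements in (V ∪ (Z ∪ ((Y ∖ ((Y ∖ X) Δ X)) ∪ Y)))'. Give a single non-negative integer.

3

Y ∖ X = {3}
(Y ∖ X) Δ X = {1,2,3,5,6,7,8,9}
Y ∖ ((Y ∖ X) Δ X) = {}
(Y ∖ ((Y ∖ X) Δ X)) ∪ Y = {3}
Z ∪ ((Y ∖ ((Y ∖ X) Δ X)) ∪ Y) = {3,4,5,8,9,10}
V ∪ (Z ∪ ((Y ∖ ((Y ∖ X) Δ X)) ∪ Y)) = {1,3,4,5,8,9,10}
(V ∪ (Z ∪ ((Y ∖ ((Y ∖ X) Δ X)) ∪ Y)))' = {2,6,7}
|(V ∪ (Z ∪ ((Y ∖ ((Y ∖ X) Δ X)) ∪ Y)))'| = 3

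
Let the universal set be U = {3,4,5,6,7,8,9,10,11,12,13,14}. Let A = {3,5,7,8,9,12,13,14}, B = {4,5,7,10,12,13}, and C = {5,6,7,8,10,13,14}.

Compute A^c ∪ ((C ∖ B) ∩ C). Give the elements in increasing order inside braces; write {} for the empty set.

A^c = {4,6,10,11}
C ∖ B = {6,8,14}
(C ∖ B) ∩ C = {6,8,14}
A^c ∪ ((C ∖ B) ∩ C) = {4,6,8,10,11,14}

{4,6,8,10,11,14}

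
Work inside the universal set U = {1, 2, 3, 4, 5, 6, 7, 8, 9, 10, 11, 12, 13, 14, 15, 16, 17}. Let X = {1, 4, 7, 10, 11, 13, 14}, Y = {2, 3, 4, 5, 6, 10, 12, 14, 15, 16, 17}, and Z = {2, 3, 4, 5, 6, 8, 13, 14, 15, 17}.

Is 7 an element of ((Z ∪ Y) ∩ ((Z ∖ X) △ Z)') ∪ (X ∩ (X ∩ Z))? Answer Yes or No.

No

7 ∉ Z and 7 ∉ Y, so 7 ∉ Z ∪ Y
7 ∉ Z and 7 ∈ X, so 7 ∉ Z ∖ X
7 ∉ (Z ∖ X) and 7 ∉ Z, so 7 ∉ (Z ∖ X) △ Z
7 ∈ ((Z ∖ X) △ Z)' since 7 ∉ ((Z ∖ X) △ Z)
7 ∉ (Z ∪ Y) and 7 ∈ ((Z ∖ X) △ Z)', so 7 ∉ (Z ∪ Y) ∩ ((Z ∖ X) △ Z)'
7 ∈ X and 7 ∉ Z, so 7 ∉ X ∩ Z
7 ∈ X and 7 ∉ (X ∩ Z), so 7 ∉ X ∩ (X ∩ Z)
7 ∉ ((Z ∪ Y) ∩ ((Z ∖ X) △ Z)') and 7 ∉ (X ∩ (X ∩ Z)), so 7 ∉ ((Z ∪ Y) ∩ ((Z ∖ X) △ Z)') ∪ (X ∩ (X ∩ Z))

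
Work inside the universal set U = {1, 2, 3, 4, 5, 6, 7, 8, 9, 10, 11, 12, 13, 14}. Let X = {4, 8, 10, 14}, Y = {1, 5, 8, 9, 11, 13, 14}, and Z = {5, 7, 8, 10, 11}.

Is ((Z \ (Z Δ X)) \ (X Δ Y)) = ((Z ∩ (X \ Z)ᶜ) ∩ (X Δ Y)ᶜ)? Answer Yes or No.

Z Δ X = {4, 5, 7, 11, 14}
Z \ (Z Δ X) = {8, 10}
X Δ Y = {1, 4, 5, 9, 10, 11, 13}
(Z \ (Z Δ X)) \ (X Δ Y) = {8}
X \ Z = {4, 14}
(X \ Z)ᶜ = {1, 2, 3, 5, 6, 7, 8, 9, 10, 11, 12, 13}
Z ∩ (X \ Z)ᶜ = {5, 7, 8, 10, 11}
(X Δ Y)ᶜ = {2, 3, 6, 7, 8, 12, 14}
(Z ∩ (X \ Z)ᶜ) ∩ (X Δ Y)ᶜ = {7, 8}
7 ∈ (Z ∩ (X \ Z)ᶜ) ∩ (X Δ Y)ᶜ but 7 ∉ (Z \ (Z Δ X)) \ (X Δ Y), so they differ.

No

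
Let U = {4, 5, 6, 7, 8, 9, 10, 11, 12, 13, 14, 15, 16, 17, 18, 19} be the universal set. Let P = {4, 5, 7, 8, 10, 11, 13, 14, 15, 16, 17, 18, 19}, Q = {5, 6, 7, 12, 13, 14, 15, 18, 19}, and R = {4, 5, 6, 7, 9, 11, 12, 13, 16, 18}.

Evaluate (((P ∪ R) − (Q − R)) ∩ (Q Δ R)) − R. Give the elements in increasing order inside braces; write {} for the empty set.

P ∪ R = {4, 5, 6, 7, 8, 9, 10, 11, 12, 13, 14, 15, 16, 17, 18, 19}
Q − R = {14, 15, 19}
(P ∪ R) − (Q − R) = {4, 5, 6, 7, 8, 9, 10, 11, 12, 13, 16, 17, 18}
Q Δ R = {4, 9, 11, 14, 15, 16, 19}
((P ∪ R) − (Q − R)) ∩ (Q Δ R) = {4, 9, 11, 16}
(((P ∪ R) − (Q − R)) ∩ (Q Δ R)) − R = {}

{}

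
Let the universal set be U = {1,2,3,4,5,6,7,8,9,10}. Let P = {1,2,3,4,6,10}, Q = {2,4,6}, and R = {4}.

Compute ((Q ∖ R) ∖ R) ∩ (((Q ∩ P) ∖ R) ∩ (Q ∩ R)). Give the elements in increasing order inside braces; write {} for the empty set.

{}

Q ∖ R = {2,6}
(Q ∖ R) ∖ R = {2,6}
Q ∩ P = {2,4,6}
(Q ∩ P) ∖ R = {2,6}
Q ∩ R = {4}
((Q ∩ P) ∖ R) ∩ (Q ∩ R) = {}
((Q ∖ R) ∖ R) ∩ (((Q ∩ P) ∖ R) ∩ (Q ∩ R)) = {}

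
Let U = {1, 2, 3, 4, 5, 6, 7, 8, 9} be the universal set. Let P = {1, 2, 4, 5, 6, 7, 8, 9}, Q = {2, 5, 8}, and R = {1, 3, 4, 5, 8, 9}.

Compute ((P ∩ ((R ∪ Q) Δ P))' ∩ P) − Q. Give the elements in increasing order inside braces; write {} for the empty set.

{1, 4, 9}

R ∪ Q = {1, 2, 3, 4, 5, 8, 9}
(R ∪ Q) Δ P = {3, 6, 7}
P ∩ ((R ∪ Q) Δ P) = {6, 7}
(P ∩ ((R ∪ Q) Δ P))' = {1, 2, 3, 4, 5, 8, 9}
(P ∩ ((R ∪ Q) Δ P))' ∩ P = {1, 2, 4, 5, 8, 9}
((P ∩ ((R ∪ Q) Δ P))' ∩ P) − Q = {1, 4, 9}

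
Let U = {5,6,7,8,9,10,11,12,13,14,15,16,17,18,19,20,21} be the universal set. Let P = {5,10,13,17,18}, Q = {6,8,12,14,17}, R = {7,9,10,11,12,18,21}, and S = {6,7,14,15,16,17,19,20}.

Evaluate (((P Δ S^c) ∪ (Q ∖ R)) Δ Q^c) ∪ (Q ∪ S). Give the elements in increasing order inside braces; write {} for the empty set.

{5,6,7,8,10,12,13,14,15,16,17,18,19,20}

S^c = {5,8,9,10,11,12,13,18,21}
P Δ S^c = {8,9,11,12,17,21}
Q ∖ R = {6,8,14,17}
(P Δ S^c) ∪ (Q ∖ R) = {6,8,9,11,12,14,17,21}
Q^c = {5,7,9,10,11,13,15,16,18,19,20,21}
((P Δ S^c) ∪ (Q ∖ R)) Δ Q^c = {5,6,7,8,10,12,13,14,15,16,17,18,19,20}
Q ∪ S = {6,7,8,12,14,15,16,17,19,20}
(((P Δ S^c) ∪ (Q ∖ R)) Δ Q^c) ∪ (Q ∪ S) = {5,6,7,8,10,12,13,14,15,16,17,18,19,20}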